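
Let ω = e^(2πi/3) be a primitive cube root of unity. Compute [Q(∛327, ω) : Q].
[Q(∛327, ω) : Q] = 6

[Q(∛327):Q] = 3 (min poly x^3 - 327, irreducible since 327 is not a perfect cube). [Q(ω):Q] = 2 (min poly x^2 + x + 1). Since Q(∛327) ⊂ R and ω ∉ R, we have ω ∉ Q(∛327), so x^2 + x + 1 remains irreducible over Q(∛327) and [Q(∛327, ω) : Q(∛327)] = 2. By the tower law, [Q(∛327, ω) : Q] = 3 · 2 = 6. (In fact Q(∛327, ω) is the splitting field of x^3 - 327 over Q.)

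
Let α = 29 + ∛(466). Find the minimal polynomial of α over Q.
m_α(x) = x^3 - 87x^2 + 2523x - 24855

Set β = α - 29 = ∛(466), so β^3 = 466. Then (α - 29)^3 - 466 = 0, i.e. α is a root of g(x) = (x - 29)^3 - 466 = x^3 - 87x^2 + 2523x - 24855. Since g(x) = h(x - 29) where h(x) = x^3 - 466, and h is irreducible over Q (because 466 is not a perfect cube, so h has no rational root, and a monic cubic with no rational root is irreducible), g is also irreducible (irreducibility is preserved under the substitution x → x - 29). Hence m_α(x) = x^3 - 87x^2 + 2523x - 24855.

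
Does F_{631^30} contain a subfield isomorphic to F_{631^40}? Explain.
No: F_{631^40} is not a subfield of F_{631^30}

F_{p^m} embeds in F_{p^n} iff m | n. Here 40 ∤ 30 (since 30 = 0·40 + 30 with remainder 30 ≠ 0), so F_{631^40} is not a subfield of F_{631^30}. Equivalently: if it were, the tower law would give 40 = [F_{631^40}:F_631] dividing [F_{631^30}:F_631] = 30, contradiction.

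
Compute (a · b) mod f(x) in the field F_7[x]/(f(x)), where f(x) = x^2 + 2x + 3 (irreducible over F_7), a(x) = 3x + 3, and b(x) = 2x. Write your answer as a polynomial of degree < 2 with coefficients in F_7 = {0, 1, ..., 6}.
a · b ≡ x + 3 (mod f(x))

Multiply in F_7[x]: a(x)·b(x) = (3x + 3)·(2x) = 6x^2 + 6x. This has degree ≥ 2, so divide by f(x) over F_7: 6x^2 + 6x = (6)·(x^2 + 2x + 3) + (x + 3). Hence a·b ≡ x + 3 (mod f). (F_7[x]/(f) is a field with 7^2 = 49 elements since f is irreducible of degree 2.)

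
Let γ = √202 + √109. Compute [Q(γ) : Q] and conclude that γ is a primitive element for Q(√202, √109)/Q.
[Q(γ) : Q] = 4 (equivalently, Q(γ) = Q(√202, √109))

Obviously Q(γ) ⊆ Q(√202, √109), and [Q(√202, √109):Q] = 4 (since 202, 109 are distinct squarefree integers > 1 with 22018 not a perfect square). To show equality we compute the minimal polynomial of γ. From γ = √202 + √109: γ^2 = 202 + 2√(22018) + 109 = 311 + 2√(22018), so γ^2 - 311 = 2√(22018); squaring, (γ^2 - 311)^2 = 4·22018, i.e. γ^4 - 622γ^2 + 96721 - 88072 = 0, i.e. γ^4 - 622γ^2 + 8649 = 0. So γ is a root of x^4 - 622x^2 + 8649. This polynomial is irreducible over Q: it has no rational root (each ±√202 ± √109 is irrational), and any factorization into two quadratics over Q would force √(22018) ∈ Q (pairing opposite roots) or √202, √109 ∈ Q (other pairings), all impossible. Hence [Q(γ):Q] = 4 = [Q(√202, √109):Q], so Q(γ) = Q(√202, √109).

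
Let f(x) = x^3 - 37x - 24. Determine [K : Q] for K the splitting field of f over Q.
[K : Q] = 6

By the rational root test, any rational root of the monic integer polynomial f(x) = x^3 - 37x - 24 must be an integer dividing the constant term -24, i.e. one of ±{1, 2, 3, 4, 6, 8, 12, 24}. Evaluating: f(1) = -60, f(-1) = 12, f(2) = -90, f(-2) = 42, f(3) = -108, f(-3) = 60, f(4) = -108, f(-4) = 60, f(6) = -30, f(-6) = -18, f(8) = 192, f(-8) = -240, f(12) = 1260, f(-12) = -1308, f(24) = 12912, f(-24) = -12960; none is 0, so f has no rational root and is therefore irreducible over Q (a cubic with no linear factor over a field is irreducible). For an irreducible cubic, the Galois group is A_3 or S_3 according as the discriminant disc(f) = -4a^3 - 27b^2 = -4·(-37)^3 - 27·(-24)^2 = 187060 is or is not a square in Q. Here disc(f) = 187060 is not a perfect square in Q, so the Galois group of f over Q is not contained in A_3 and must be all of S_3. The splitting field has degree |S_3| = 6 over Q, so [K : Q] = 6.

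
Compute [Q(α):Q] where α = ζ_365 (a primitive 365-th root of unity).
[Q(α):Q] = 288

The minimal polynomial of ζ_365 over Q is the 365-th cyclotomic polynomial Φ_365(x), which is irreducible over Q and has degree φ(365) = 288. Hence [Q(α):Q] = φ(365) = 288.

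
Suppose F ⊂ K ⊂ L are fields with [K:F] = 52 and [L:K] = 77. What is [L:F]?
[L:F] = 4004

The tower law says that for any tower of field extensions F ⊂ K ⊂ L with finite degrees, [L:F] = [L:K] · [K:F]. Here this gives [L:F] = 77 · 52 = 4004.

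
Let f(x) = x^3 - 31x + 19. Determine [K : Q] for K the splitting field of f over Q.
[K : Q] = 6

By the rational root test, any rational root of the monic integer polynomial f(x) = x^3 - 31x + 19 must be an integer dividing the constant term 19, i.e. one of ±{1, 19}. Evaluating: f(1) = -11, f(-1) = 49, f(19) = 6289, f(-19) = -6251; none is 0, so f has no rational root and is therefore irreducible over Q (a cubic with no linear factor over a field is irreducible). For an irreducible cubic, the Galois group is A_3 or S_3 according as the discriminant disc(f) = -4a^3 - 27b^2 = -4·(-31)^3 - 27·(19)^2 = 109417 is or is not a square in Q. Here disc(f) = 109417 is not a perfect square in Q, so the Galois group of f over Q is not contained in A_3 and must be all of S_3. The splitting field has degree |S_3| = 6 over Q, so [K : Q] = 6.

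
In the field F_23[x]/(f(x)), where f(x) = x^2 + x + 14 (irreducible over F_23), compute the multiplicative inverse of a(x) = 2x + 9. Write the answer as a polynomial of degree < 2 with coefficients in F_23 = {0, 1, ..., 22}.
a(x)^(-1) ≡ 11x + 19 (mod f(x))

Since f is irreducible over F_23, F_23[x]/(f) is a field and a(x) ≠ 0 has an inverse. Apply the extended Euclidean algorithm to f(x) and a(x) in F_23[x]: f(x) = (12x + 4)·a(x) + (1). The last nonzero remainder is the constant 1 = gcd(f, a) in F_23. Back-substituting through the division chain expresses 1 = s(x)·a(x) + t(x)·f(x) with s(x) ≡ 11x + 19 (mod f), so a(x)^(-1) ≡ s(x) = 11x + 19 (mod f). Check: (2x + 9)·(11x + 19) = 22x^2 + 22x + 10 ≡ 1 (mod x^2 + x + 14).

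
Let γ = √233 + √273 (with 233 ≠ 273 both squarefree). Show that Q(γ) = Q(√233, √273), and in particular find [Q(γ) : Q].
[Q(γ) : Q] = 4 (equivalently, Q(γ) = Q(√233, √273))

Obviously Q(γ) ⊆ Q(√233, √273), and [Q(√233, √273):Q] = 4 (since 233, 273 are distinct squarefree integers > 1 with 63609 not a perfect square). To show equality we compute the minimal polynomial of γ. From γ = √233 + √273: γ^2 = 233 + 2√(63609) + 273 = 506 + 2√(63609), so γ^2 - 506 = 2√(63609); squaring, (γ^2 - 506)^2 = 4·63609, i.e. γ^4 - 1012γ^2 + 256036 - 254436 = 0, i.e. γ^4 - 1012γ^2 + 1600 = 0. So γ is a root of x^4 - 1012x^2 + 1600. This polynomial is irreducible over Q: it has no rational root (each ±√233 ± √273 is irrational), and any factorization into two quadratics over Q would force √(63609) ∈ Q (pairing opposite roots) or √233, √273 ∈ Q (other pairings), all impossible. Hence [Q(γ):Q] = 4 = [Q(√233, √273):Q], so Q(γ) = Q(√233, √273).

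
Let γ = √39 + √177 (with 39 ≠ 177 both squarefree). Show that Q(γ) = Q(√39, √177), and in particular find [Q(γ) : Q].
[Q(γ) : Q] = 4 (equivalently, Q(γ) = Q(√39, √177))

Obviously Q(γ) ⊆ Q(√39, √177), and [Q(√39, √177):Q] = 4 (since 39, 177 are distinct squarefree integers > 1 with 6903 not a perfect square). To show equality we compute the minimal polynomial of γ. From γ = √39 + √177: γ^2 = 39 + 2√(6903) + 177 = 216 + 2√(6903), so γ^2 - 216 = 2√(6903); squaring, (γ^2 - 216)^2 = 4·6903, i.e. γ^4 - 432γ^2 + 46656 - 27612 = 0, i.e. γ^4 - 432γ^2 + 19044 = 0. So γ is a root of x^4 - 432x^2 + 19044. This polynomial is irreducible over Q: it has no rational root (each ±√39 ± √177 is irrational), and any factorization into two quadratics over Q would force √(6903) ∈ Q (pairing opposite roots) or √39, √177 ∈ Q (other pairings), all impossible. Hence [Q(γ):Q] = 4 = [Q(√39, √177):Q], so Q(γ) = Q(√39, √177).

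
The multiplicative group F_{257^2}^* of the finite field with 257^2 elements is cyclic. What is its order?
|F_{257^2}^*| = 66048

F_{257^2} has 257^2 = 66049 elements; its multiplicative group consists of all nonzero elements, so |F_{257^2}^*| = 66049 - 1 = 66048. (It is cyclic since any finite subgroup of the multiplicative group of a field is cyclic.)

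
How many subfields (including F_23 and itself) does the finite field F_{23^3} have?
F_{23^3} has 2 subfields

The subfields of F_{p^n} are exactly the fields F_{p^d} for d | n (each is the fixed field of the unique index-d subgroup of Gal(F_{p^n}/F_p) ≅ Z/nZ). The divisors of n = 3 are {1, 3}, giving 2 subfields: F_{23^1}, F_{23^3}.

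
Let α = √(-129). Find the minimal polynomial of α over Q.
m_α(x) = x^2 + 129

α satisfies α^2 + 129 = 0, so x^2 + 129 annihilates α. Since d = -129 is squarefree and ≠ 1, it is not a perfect square in Q, so x^2 + 129 has no rational root and is therefore irreducible over Q (a degree-2 polynomial over a field is irreducible iff it has no root). Hence m_α(x) = x^2 + 129.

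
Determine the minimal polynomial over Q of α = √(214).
m_α(x) = x^2 - 214

α satisfies α^2 - 214 = 0, so x^2 - 214 annihilates α. Since d = 214 is squarefree and ≠ 1, it is not a perfect square in Q, so x^2 - 214 has no rational root and is therefore irreducible over Q (a degree-2 polynomial over a field is irreducible iff it has no root). Hence m_α(x) = x^2 - 214.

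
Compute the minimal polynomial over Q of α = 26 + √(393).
m_α(x) = x^2 - 52x + 283

From α - 26 = √(393), squaring gives (α - 26)^2 = 393, i.e. α^2 - 52α + 676 = 393, so α^2 - 52α + 283 = 0. The discriminant of x^2 - 52x + 283 is (-52)^2 - 4·(283) = 2704 - 1132 = 1572, and 4·(393) is not a perfect square in Q since 393 is squarefree and ≠ 1. Hence x^2 - 52x + 283 is irreducible over Q and is the minimal polynomial of α.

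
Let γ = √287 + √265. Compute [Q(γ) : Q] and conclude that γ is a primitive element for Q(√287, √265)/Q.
[Q(γ) : Q] = 4 (equivalently, Q(γ) = Q(√287, √265))

Obviously Q(γ) ⊆ Q(√287, √265), and [Q(√287, √265):Q] = 4 (since 287, 265 are distinct squarefree integers > 1 with 76055 not a perfect square). To show equality we compute the minimal polynomial of γ. From γ = √287 + √265: γ^2 = 287 + 2√(76055) + 265 = 552 + 2√(76055), so γ^2 - 552 = 2√(76055); squaring, (γ^2 - 552)^2 = 4·76055, i.e. γ^4 - 1104γ^2 + 304704 - 304220 = 0, i.e. γ^4 - 1104γ^2 + 484 = 0. So γ is a root of x^4 - 1104x^2 + 484. This polynomial is irreducible over Q: it has no rational root (each ±√287 ± √265 is irrational), and any factorization into two quadratics over Q would force √(76055) ∈ Q (pairing opposite roots) or √287, √265 ∈ Q (other pairings), all impossible. Hence [Q(γ):Q] = 4 = [Q(√287, √265):Q], so Q(γ) = Q(√287, √265).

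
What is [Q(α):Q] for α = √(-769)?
[Q(α):Q] = 2

[Q(α):Q] equals the degree of the minimal polynomial of α. Here α^2 = -769 and x^2 + 769 is irreducible (d = -769 is squarefree, ≠ 1, hence not a square), so deg(m_α) = 2. Thus [Q(α):Q] = 2.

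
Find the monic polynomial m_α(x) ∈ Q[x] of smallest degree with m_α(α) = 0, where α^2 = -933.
m_α(x) = x^2 + 933

α satisfies α^2 + 933 = 0, so x^2 + 933 annihilates α. Since d = -933 is squarefree and ≠ 1, it is not a perfect square in Q, so x^2 + 933 has no rational root and is therefore irreducible over Q (a degree-2 polynomial over a field is irreducible iff it has no root). Hence m_α(x) = x^2 + 933.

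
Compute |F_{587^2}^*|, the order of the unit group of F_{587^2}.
|F_{587^2}^*| = 344568

F_{587^2} has 587^2 = 344569 elements; its multiplicative group consists of all nonzero elements, so |F_{587^2}^*| = 344569 - 1 = 344568. (It is cyclic since any finite subgroup of the multiplicative group of a field is cyclic.)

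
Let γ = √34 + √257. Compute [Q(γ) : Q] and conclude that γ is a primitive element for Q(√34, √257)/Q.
[Q(γ) : Q] = 4 (equivalently, Q(γ) = Q(√34, √257))

Obviously Q(γ) ⊆ Q(√34, √257), and [Q(√34, √257):Q] = 4 (since 34, 257 are distinct squarefree integers > 1 with 8738 not a perfect square). To show equality we compute the minimal polynomial of γ. From γ = √34 + √257: γ^2 = 34 + 2√(8738) + 257 = 291 + 2√(8738), so γ^2 - 291 = 2√(8738); squaring, (γ^2 - 291)^2 = 4·8738, i.e. γ^4 - 582γ^2 + 84681 - 34952 = 0, i.e. γ^4 - 582γ^2 + 49729 = 0. So γ is a root of x^4 - 582x^2 + 49729. This polynomial is irreducible over Q: it has no rational root (each ±√34 ± √257 is irrational), and any factorization into two quadratics over Q would force √(8738) ∈ Q (pairing opposite roots) or √34, √257 ∈ Q (other pairings), all impossible. Hence [Q(γ):Q] = 4 = [Q(√34, √257):Q], so Q(γ) = Q(√34, √257).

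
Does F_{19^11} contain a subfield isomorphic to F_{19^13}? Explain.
No: F_{19^13} is not a subfield of F_{19^11}

F_{p^m} embeds in F_{p^n} iff m | n. Here 13 ∤ 11 (since 11 = 0·13 + 11 with remainder 11 ≠ 0), so F_{19^13} is not a subfield of F_{19^11}. Equivalently: if it were, the tower law would give 13 = [F_{19^13}:F_19] dividing [F_{19^11}:F_19] = 11, contradiction.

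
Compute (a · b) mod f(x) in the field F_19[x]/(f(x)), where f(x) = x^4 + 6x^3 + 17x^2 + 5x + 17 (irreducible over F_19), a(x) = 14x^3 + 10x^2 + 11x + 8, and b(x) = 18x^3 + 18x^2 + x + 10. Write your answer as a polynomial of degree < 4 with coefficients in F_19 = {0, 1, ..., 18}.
a · b ≡ 12x^3 + 11x^2 + 9x + 12 (mod f(x))

Multiply in F_19[x]: a(x)·b(x) = (14x^3 + 10x^2 + 11x + 8)·(18x^3 + 18x^2 + x + 10) = 5x^6 + 14x^5 + 12x^4 + 17x^3 + 8x^2 + 4x + 4. This has degree ≥ 4, so divide by f(x) over F_19: 5x^6 + 14x^5 + 12x^4 + 17x^3 + 8x^2 + 4x + 4 = (5x^2 + 3x + 4)·(x^4 + 6x^3 + 17x^2 + 5x + 17) + (12x^3 + 11x^2 + 9x + 12). Hence a·b ≡ 12x^3 + 11x^2 + 9x + 12 (mod f). (F_19[x]/(f) is a field with 19^4 = 130321 elements since f is irreducible of degree 4.)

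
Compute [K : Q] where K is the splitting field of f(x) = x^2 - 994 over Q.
[K : Q] = 2

f(x) = x^2 - 994 factors as (x - √994)(x + √994). The splitting field is K = Q(√994). Since 994 is squarefree and > 1, it is not a perfect square, so x^2 - 994 is irreducible over Q and [Q(√994) : Q] = 2. Hence [K : Q] = 2.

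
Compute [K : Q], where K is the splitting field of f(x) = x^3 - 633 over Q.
[K : Q] = 6

The roots of x^3 - 633 are ∛633, ω∛633, ω^2∛633 where ω = e^(2πi/3) is a primitive cube root of unity, so K = Q(∛633, ω). Now [Q(∛633):Q] = 3 (since 633 is not a perfect cube, x^3 - 633 is irreducible) and [Q(ω):Q] = 2. Both 2 and 3 divide [K:Q], and [K:Q] ≤ 3·2 = 6, so [K:Q] = 6. (Equivalently: Q(∛633) ⊂ R but ω ∉ R, so [K : Q(∛633)] = 2.)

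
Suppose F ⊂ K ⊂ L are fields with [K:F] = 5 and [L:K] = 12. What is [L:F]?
[L:F] = 60

The tower law says that for any tower of field extensions F ⊂ K ⊂ L with finite degrees, [L:F] = [L:K] · [K:F]. Here this gives [L:F] = 12 · 5 = 60.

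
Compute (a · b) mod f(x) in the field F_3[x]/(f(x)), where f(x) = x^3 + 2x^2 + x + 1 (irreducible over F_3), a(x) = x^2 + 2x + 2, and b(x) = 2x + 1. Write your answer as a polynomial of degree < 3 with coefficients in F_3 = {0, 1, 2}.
a · b ≡ x^2 + x (mod f(x))

Multiply in F_3[x]: a(x)·b(x) = (x^2 + 2x + 2)·(2x + 1) = 2x^3 + 2x^2 + 2. This has degree ≥ 3, so divide by f(x) over F_3: 2x^3 + 2x^2 + 2 = (2)·(x^3 + 2x^2 + x + 1) + (x^2 + x). Hence a·b ≡ x^2 + x (mod f). (F_3[x]/(f) is a field with 3^3 = 27 elements since f is irreducible of degree 3.)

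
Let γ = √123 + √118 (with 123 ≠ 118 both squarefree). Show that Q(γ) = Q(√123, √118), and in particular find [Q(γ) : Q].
[Q(γ) : Q] = 4 (equivalently, Q(γ) = Q(√123, √118))

Obviously Q(γ) ⊆ Q(√123, √118), and [Q(√123, √118):Q] = 4 (since 123, 118 are distinct squarefree integers > 1 with 14514 not a perfect square). To show equality we compute the minimal polynomial of γ. From γ = √123 + √118: γ^2 = 123 + 2√(14514) + 118 = 241 + 2√(14514), so γ^2 - 241 = 2√(14514); squaring, (γ^2 - 241)^2 = 4·14514, i.e. γ^4 - 482γ^2 + 58081 - 58056 = 0, i.e. γ^4 - 482γ^2 + 25 = 0. So γ is a root of x^4 - 482x^2 + 25. This polynomial is irreducible over Q: it has no rational root (each ±√123 ± √118 is irrational), and any factorization into two quadratics over Q would force √(14514) ∈ Q (pairing opposite roots) or √123, √118 ∈ Q (other pairings), all impossible. Hence [Q(γ):Q] = 4 = [Q(√123, √118):Q], so Q(γ) = Q(√123, √118).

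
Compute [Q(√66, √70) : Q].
[Q(√66, √70) : Q] = 4

[Q(√66):Q] = 2 (min poly x^2 - 66, irreducible since 66 is squarefree > 1). For the top step, suppose √70 ∈ Q(√66), say √70 = c + d√66 with c, d ∈ Q. Squaring: 70 = c^2 + 66d^2 + 2cd√66. Since √66 ∉ Q this forces 2cd = 0. If d = 0 then √70 = c ∈ Q, contradicting 70 squarefree > 1. If c = 0 then 70 = 66d^2, so 66·70 = (66d)^2 is a perfect square in Q — but 66·70 = 4620 is not a perfect square (since 66 and 70 are distinct squarefree integers). Contradiction. Hence √70 ∉ Q(√66), so x^2 - 70 stays irreducible over Q(√66) and [Q(√66, √70) : Q(√66)] = 2. By the tower law, [Q(√66, √70) : Q] = 2 · 2 = 4.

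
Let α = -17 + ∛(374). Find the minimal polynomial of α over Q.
m_α(x) = x^3 + 51x^2 + 867x + 4539

Set β = α + 17 = ∛(374), so β^3 = 374. Then (α + 17)^3 - 374 = 0, i.e. α is a root of g(x) = (x + 17)^3 - 374 = x^3 + 51x^2 + 867x + 4539. Since g(x) = h(x + 17) where h(x) = x^3 - 374, and h is irreducible over Q (because 374 is not a perfect cube, so h has no rational root, and a monic cubic with no rational root is irreducible), g is also irreducible (irreducibility is preserved under the substitution x → x + 17). Hence m_α(x) = x^3 + 51x^2 + 867x + 4539.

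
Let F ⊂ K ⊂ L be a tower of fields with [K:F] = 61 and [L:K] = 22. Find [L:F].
[L:F] = 1342

The tower law says that for any tower of field extensions F ⊂ K ⊂ L with finite degrees, [L:F] = [L:K] · [K:F]. Here this gives [L:F] = 22 · 61 = 1342.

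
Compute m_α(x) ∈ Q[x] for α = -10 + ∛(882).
m_α(x) = x^3 + 30x^2 + 300x + 118

Set β = α + 10 = ∛(882), so β^3 = 882. Then (α + 10)^3 - 882 = 0, i.e. α is a root of g(x) = (x + 10)^3 - 882 = x^3 + 30x^2 + 300x + 118. Since g(x) = h(x + 10) where h(x) = x^3 - 882, and h is irreducible over Q (because 882 is not a perfect cube, so h has no rational root, and a monic cubic with no rational root is irreducible), g is also irreducible (irreducibility is preserved under the substitution x → x + 10). Hence m_α(x) = x^3 + 30x^2 + 300x + 118.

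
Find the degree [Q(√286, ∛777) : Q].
[Q(√286, ∛777) : Q] = 6

Let L = Q(√286, ∛777). Since Q(√286) ⊂ L and [Q(√286):Q] = 2, the tower law gives 2 | [L:Q]. Likewise Q(∛777) ⊂ L with [Q(∛777):Q] = 3 (because 777 is not a perfect cube), so 3 | [L:Q]. As gcd(2,3) = 1, [L:Q] is divisible by 6. Conversely L is generated over Q by √286 and ∛777, so [L:Q] ≤ 2·3 = 6. Therefore [Q(√286, ∛777) : Q] = 6.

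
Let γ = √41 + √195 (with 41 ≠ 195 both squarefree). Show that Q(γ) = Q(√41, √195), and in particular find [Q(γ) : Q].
[Q(γ) : Q] = 4 (equivalently, Q(γ) = Q(√41, √195))

Obviously Q(γ) ⊆ Q(√41, √195), and [Q(√41, √195):Q] = 4 (since 41, 195 are distinct squarefree integers > 1 with 7995 not a perfect square). To show equality we compute the minimal polynomial of γ. From γ = √41 + √195: γ^2 = 41 + 2√(7995) + 195 = 236 + 2√(7995), so γ^2 - 236 = 2√(7995); squaring, (γ^2 - 236)^2 = 4·7995, i.e. γ^4 - 472γ^2 + 55696 - 31980 = 0, i.e. γ^4 - 472γ^2 + 23716 = 0. So γ is a root of x^4 - 472x^2 + 23716. This polynomial is irreducible over Q: it has no rational root (each ±√41 ± √195 is irrational), and any factorization into two quadratics over Q would force √(7995) ∈ Q (pairing opposite roots) or √41, √195 ∈ Q (other pairings), all impossible. Hence [Q(γ):Q] = 4 = [Q(√41, √195):Q], so Q(γ) = Q(√41, √195).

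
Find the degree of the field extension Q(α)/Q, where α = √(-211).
[Q(α):Q] = 2

[Q(α):Q] equals the degree of the minimal polynomial of α. Here α^2 = -211 and x^2 + 211 is irreducible (d = -211 is squarefree, ≠ 1, hence not a square), so deg(m_α) = 2. Thus [Q(α):Q] = 2.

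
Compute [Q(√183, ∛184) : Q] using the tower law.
[Q(√183, ∛184) : Q] = 6

Let L = Q(√183, ∛184). Since Q(√183) ⊂ L and [Q(√183):Q] = 2, the tower law gives 2 | [L:Q]. Likewise Q(∛184) ⊂ L with [Q(∛184):Q] = 3 (because 184 is not a perfect cube), so 3 | [L:Q]. As gcd(2,3) = 1, [L:Q] is divisible by 6. Conversely L is generated over Q by √183 and ∛184, so [L:Q] ≤ 2·3 = 6. Therefore [Q(√183, ∛184) : Q] = 6.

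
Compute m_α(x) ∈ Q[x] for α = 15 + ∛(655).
m_α(x) = x^3 - 45x^2 + 675x - 4030

Set β = α - 15 = ∛(655), so β^3 = 655. Then (α - 15)^3 - 655 = 0, i.e. α is a root of g(x) = (x - 15)^3 - 655 = x^3 - 45x^2 + 675x - 4030. Since g(x) = h(x - 15) where h(x) = x^3 - 655, and h is irreducible over Q (because 655 is not a perfect cube, so h has no rational root, and a monic cubic with no rational root is irreducible), g is also irreducible (irreducibility is preserved under the substitution x → x - 15). Hence m_α(x) = x^3 - 45x^2 + 675x - 4030.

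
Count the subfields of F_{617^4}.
F_{617^4} has 3 subfields

The subfields of F_{p^n} are exactly the fields F_{p^d} for d | n (each is the fixed field of the unique index-d subgroup of Gal(F_{p^n}/F_p) ≅ Z/nZ). The divisors of n = 4 are {1, 2, 4}, giving 3 subfields: F_{617^1}, F_{617^2}, F_{617^4}.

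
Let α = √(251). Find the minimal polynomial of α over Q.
m_α(x) = x^2 - 251

α satisfies α^2 - 251 = 0, so x^2 - 251 annihilates α. Since d = 251 is squarefree and ≠ 1, it is not a perfect square in Q, so x^2 - 251 has no rational root and is therefore irreducible over Q (a degree-2 polynomial over a field is irreducible iff it has no root). Hence m_α(x) = x^2 - 251.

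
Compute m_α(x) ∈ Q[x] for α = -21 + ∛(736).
m_α(x) = x^3 + 63x^2 + 1323x + 8525

Set β = α + 21 = ∛(736), so β^3 = 736. Then (α + 21)^3 - 736 = 0, i.e. α is a root of g(x) = (x + 21)^3 - 736 = x^3 + 63x^2 + 1323x + 8525. Since g(x) = h(x + 21) where h(x) = x^3 - 736, and h is irreducible over Q (because 736 is not a perfect cube, so h has no rational root, and a monic cubic with no rational root is irreducible), g is also irreducible (irreducibility is preserved under the substitution x → x + 21). Hence m_α(x) = x^3 + 63x^2 + 1323x + 8525.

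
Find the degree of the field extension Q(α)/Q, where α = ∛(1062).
[Q(α):Q] = 3

The minimal polynomial of α is x^3 - 1062, irreducible over Q since 1062 is not a perfect cube (so x^3 - 1062 has no rational root). Hence [Q(α):Q] = deg(m_α) = 3.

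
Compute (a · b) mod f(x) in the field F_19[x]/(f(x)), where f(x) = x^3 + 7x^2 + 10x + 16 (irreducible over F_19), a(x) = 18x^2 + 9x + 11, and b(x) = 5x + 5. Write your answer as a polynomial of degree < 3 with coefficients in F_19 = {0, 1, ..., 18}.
a · b ≡ 18x^2 + 17x + 2 (mod f(x))

Multiply in F_19[x]: a(x)·b(x) = (18x^2 + 9x + 11)·(5x + 5) = 14x^3 + 2x^2 + 5x + 17. This has degree ≥ 3, so divide by f(x) over F_19: 14x^3 + 2x^2 + 5x + 17 = (14)·(x^3 + 7x^2 + 10x + 16) + (18x^2 + 17x + 2). Hence a·b ≡ 18x^2 + 17x + 2 (mod f). (F_19[x]/(f) is a field with 19^3 = 6859 elements since f is irreducible of degree 3.)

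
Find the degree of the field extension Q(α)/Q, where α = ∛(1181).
[Q(α):Q] = 3

The minimal polynomial of α is x^3 - 1181, irreducible over Q since 1181 is not a perfect cube (so x^3 - 1181 has no rational root). Hence [Q(α):Q] = deg(m_α) = 3.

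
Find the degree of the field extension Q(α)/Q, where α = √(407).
[Q(α):Q] = 2

[Q(α):Q] equals the degree of the minimal polynomial of α. Here α^2 = 407 and x^2 - 407 is irreducible (d = 407 is squarefree, ≠ 1, hence not a square), so deg(m_α) = 2. Thus [Q(α):Q] = 2.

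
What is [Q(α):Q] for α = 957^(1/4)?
[Q(α):Q] = 4

α is a root of x^4 - 957. By Eisenstein's criterion at the prime p = 3 (which divides the constant term 957 but p^2 = 9 does not, since 957 is squarefree), x^4 - 957 is irreducible over Q. Hence [Q(α):Q] = 4.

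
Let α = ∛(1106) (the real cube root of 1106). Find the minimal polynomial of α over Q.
m_α(x) = x^3 - 1106

α satisfies α^3 = 1106, so x^3 - 1106 annihilates α. By the rational root test, a rational root p/q (in lowest terms) of x^3 - 1106 would satisfy p^3 = 1106 q^3, forcing q = 1 and p^3 = 1106; but 1106 is not a perfect cube, contradiction. A monic cubic over Q with no rational root is irreducible (any nontrivial factorization would include a linear factor). Hence x^3 - 1106 is the minimal polynomial of α, and in particular [Q(α):Q] = 3.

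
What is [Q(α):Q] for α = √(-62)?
[Q(α):Q] = 2

[Q(α):Q] equals the degree of the minimal polynomial of α. Here α^2 = -62 and x^2 + 62 is irreducible (d = -62 is squarefree, ≠ 1, hence not a square), so deg(m_α) = 2. Thus [Q(α):Q] = 2.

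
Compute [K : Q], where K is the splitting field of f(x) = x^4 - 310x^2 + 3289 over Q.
[K : Q] = 4

Solving the quadratic in x^2: x^2 = (310 ± √(310^2 - 4·3289))/2 = (310 ± √82944)/2 = (310 ± 288)/2, giving x^2 = 11 or x^2 = 299. So f(x) = (x^2 - 11)(x^2 - 299) and the roots of f are ±√11, ±√299. Hence the splitting field is K = Q(√11, √299). Since 11 and 299 are distinct squarefree integers > 1, their product 3289 is not a perfect square, so √299 ∉ Q(√11). By the tower law [K:Q] = [Q(√11,√299):Q(√11)] · [Q(√11):Q] = 2 · 2 = 4.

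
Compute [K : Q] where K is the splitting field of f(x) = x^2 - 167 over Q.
[K : Q] = 2

f(x) = x^2 - 167 factors as (x - √167)(x + √167). The splitting field is K = Q(√167). Since 167 is squarefree and > 1, it is not a perfect square, so x^2 - 167 is irreducible over Q and [Q(√167) : Q] = 2. Hence [K : Q] = 2.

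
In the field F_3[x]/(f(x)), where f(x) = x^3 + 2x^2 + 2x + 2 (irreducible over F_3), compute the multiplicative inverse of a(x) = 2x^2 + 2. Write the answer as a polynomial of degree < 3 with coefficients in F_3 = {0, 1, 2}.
a(x)^(-1) ≡ 2x^2 + x + 2 (mod f(x))

Since f is irreducible over F_3, F_3[x]/(f) is a field and a(x) ≠ 0 has an inverse. Apply the extended Euclidean algorithm to f(x) and a(x) in F_3[x]: f(x) = (2x + 1)·a(x) + (x);  a(x) = (2x)·(x) + (2). The last nonzero remainder is the constant 2 = gcd(f, a) in F_3. Back-substituting through the division chain expresses 2 = s(x)·a(x) + t(x)·f(x) with s(x) ≡ x^2 + 2x + 1 (mod f), so (x^2 + 2x + 1)·a(x) ≡ 2 (mod f). Multiplying by 2^(-1) ≡ 2 in F_3 gives a(x)^(-1) ≡ 2·(x^2 + 2x + 1) ≡ 2x^2 + x + 2 (mod f). Check: (2x^2 + 2)·(2x^2 + x + 2) = x^4 + 2x^3 + 2x^2 + 2x + 1 ≡ 1 (mod x^3 + 2x^2 + 2x + 2).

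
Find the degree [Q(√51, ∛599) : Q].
[Q(√51, ∛599) : Q] = 6

Let L = Q(√51, ∛599). Since Q(√51) ⊂ L and [Q(√51):Q] = 2, the tower law gives 2 | [L:Q]. Likewise Q(∛599) ⊂ L with [Q(∛599):Q] = 3 (because 599 is not a perfect cube), so 3 | [L:Q]. As gcd(2,3) = 1, [L:Q] is divisible by 6. Conversely L is generated over Q by √51 and ∛599, so [L:Q] ≤ 2·3 = 6. Therefore [Q(√51, ∛599) : Q] = 6.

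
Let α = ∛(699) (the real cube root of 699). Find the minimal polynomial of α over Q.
m_α(x) = x^3 - 699

α satisfies α^3 = 699, so x^3 - 699 annihilates α. By the rational root test, a rational root p/q (in lowest terms) of x^3 - 699 would satisfy p^3 = 699 q^3, forcing q = 1 and p^3 = 699; but 699 is not a perfect cube, contradiction. A monic cubic over Q with no rational root is irreducible (any nontrivial factorization would include a linear factor). Hence x^3 - 699 is the minimal polynomial of α, and in particular [Q(α):Q] = 3.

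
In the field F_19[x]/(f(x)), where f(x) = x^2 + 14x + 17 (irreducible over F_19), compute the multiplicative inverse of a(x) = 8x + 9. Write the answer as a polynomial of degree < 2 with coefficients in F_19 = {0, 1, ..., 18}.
a(x)^(-1) ≡ 16x + 16 (mod f(x))

Since f is irreducible over F_19, F_19[x]/(f) is a field and a(x) ≠ 0 has an inverse. Apply the extended Euclidean algorithm to f(x) and a(x) in F_19[x]: f(x) = (12x + 12)·a(x) + (4). The last nonzero remainder is the constant 4 = gcd(f, a) in F_19. Back-substituting through the division chain expresses 4 = s(x)·a(x) + t(x)·f(x) with s(x) ≡ 7x + 7 (mod f), so (7x + 7)·a(x) ≡ 4 (mod f). Multiplying by 4^(-1) ≡ 5 in F_19 gives a(x)^(-1) ≡ 5·(7x + 7) ≡ 16x + 16 (mod f). Check: (8x + 9)·(16x + 16) = 14x^2 + 6x + 11 ≡ 1 (mod x^2 + 14x + 17).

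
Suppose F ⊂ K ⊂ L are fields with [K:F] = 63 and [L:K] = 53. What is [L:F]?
[L:F] = 3339

The tower law says that for any tower of field extensions F ⊂ K ⊂ L with finite degrees, [L:F] = [L:K] · [K:F]. Here this gives [L:F] = 53 · 63 = 3339.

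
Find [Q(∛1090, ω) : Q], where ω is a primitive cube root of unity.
[Q(∛1090, ω) : Q] = 6

[Q(∛1090):Q] = 3 (min poly x^3 - 1090, irreducible since 1090 is not a perfect cube). [Q(ω):Q] = 2 (min poly x^2 + x + 1). Since Q(∛1090) ⊂ R and ω ∉ R, we have ω ∉ Q(∛1090), so x^2 + x + 1 remains irreducible over Q(∛1090) and [Q(∛1090, ω) : Q(∛1090)] = 2. By the tower law, [Q(∛1090, ω) : Q] = 3 · 2 = 6. (In fact Q(∛1090, ω) is the splitting field of x^3 - 1090 over Q.)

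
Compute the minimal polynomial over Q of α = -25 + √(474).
m_α(x) = x^2 + 50x + 151

From α + 25 = √(474), squaring gives (α + 25)^2 = 474, i.e. α^2 + 50α + 625 = 474, so α^2 + 50α + 151 = 0. The discriminant of x^2 + 50x + 151 is (50)^2 - 4·(151) = 2500 - 604 = 1896, and 4·(474) is not a perfect square in Q since 474 is squarefree and ≠ 1. Hence x^2 + 50x + 151 is irreducible over Q and is the minimal polynomial of α.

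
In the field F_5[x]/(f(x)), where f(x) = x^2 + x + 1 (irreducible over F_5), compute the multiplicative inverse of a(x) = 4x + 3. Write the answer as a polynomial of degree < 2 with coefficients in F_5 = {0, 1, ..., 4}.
a(x)^(-1) ≡ 2x + 3 (mod f(x))

Since f is irreducible over F_5, F_5[x]/(f) is a field and a(x) ≠ 0 has an inverse. Apply the extended Euclidean algorithm to f(x) and a(x) in F_5[x]: f(x) = (4x + 1)·a(x) + (3). The last nonzero remainder is the constant 3 = gcd(f, a) in F_5. Back-substituting through the division chain expresses 3 = s(x)·a(x) + t(x)·f(x) with s(x) ≡ x + 4 (mod f), so (x + 4)·a(x) ≡ 3 (mod f). Multiplying by 3^(-1) ≡ 2 in F_5 gives a(x)^(-1) ≡ 2·(x + 4) ≡ 2x + 3 (mod f). Check: (4x + 3)·(2x + 3) = 3x^2 + 3x + 4 ≡ 1 (mod x^2 + x + 1).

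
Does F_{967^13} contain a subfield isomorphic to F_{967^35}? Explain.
No: F_{967^35} is not a subfield of F_{967^13}

F_{p^m} embeds in F_{p^n} iff m | n. Here 35 ∤ 13 (since 13 = 0·35 + 13 with remainder 13 ≠ 0), so F_{967^35} is not a subfield of F_{967^13}. Equivalently: if it were, the tower law would give 35 = [F_{967^35}:F_967] dividing [F_{967^13}:F_967] = 13, contradiction.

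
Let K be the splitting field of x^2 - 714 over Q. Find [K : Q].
[K : Q] = 2

f(x) = x^2 - 714 factors as (x - √714)(x + √714). The splitting field is K = Q(√714). Since 714 is squarefree and > 1, it is not a perfect square, so x^2 - 714 is irreducible over Q and [Q(√714) : Q] = 2. Hence [K : Q] = 2.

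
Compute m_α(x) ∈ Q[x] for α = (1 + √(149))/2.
m_α(x) = x^2 - x - 37

From 2α - 1 = √(149), squaring gives (2α - 1)^2 = 149, i.e. 4α^2 - 4α + 1 = 149, so α^2 - α + (1 - 149)/4 = 0. Since 149 ≡ 1 (mod 4), (1 - 149)/4 = -37 ∈ Z. The polynomial x^2 - x - 37 has discriminant 1 - 4·(-37) = 149, which is not a perfect square in Q (d = 149 is squarefree and ≠ 1), so x^2 - x - 37 is irreducible over Q. It is the minimal polynomial of α.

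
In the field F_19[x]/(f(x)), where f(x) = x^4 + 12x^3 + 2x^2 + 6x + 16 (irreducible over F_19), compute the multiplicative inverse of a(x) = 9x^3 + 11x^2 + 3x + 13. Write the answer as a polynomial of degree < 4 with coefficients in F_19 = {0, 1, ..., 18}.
a(x)^(-1) ≡ 10x^3 + 11x^2 + 3x + 3 (mod f(x))

Since f is irreducible over F_19, F_19[x]/(f) is a field and a(x) ≠ 0 has an inverse. Apply the extended Euclidean algorithm to f(x) and a(x) in F_19[x]: f(x) = (17x + 8)·a(x) + (15x^2 + 8x + 7);  a(x) = (12x + 7)·(15x^2 + 8x + 7) + (15x + 2);  (15x^2 + 8x + 7) = (x + 8)·(15x + 2) + (10). The last nonzero remainder is the constant 10 = gcd(f, a) in F_19. Back-substituting through the division chain expresses 10 = s(x)·a(x) + t(x)·f(x) with s(x) ≡ 5x^3 + 15x^2 + 11x + 11 (mod f), so (5x^3 + 15x^2 + 11x + 11)·a(x) ≡ 10 (mod f). Multiplying by 10^(-1) ≡ 2 in F_19 gives a(x)^(-1) ≡ 2·(5x^3 + 15x^2 + 11x + 11) ≡ 10x^3 + 11x^2 + 3x + 3 (mod f). Check: (9x^3 + 11x^2 + 3x + 13)·(10x^3 + 11x^2 + 3x + 3) = 14x^6 + 7x^4 + 14x^3 + 14x^2 + 10x + 1 ≡ 1 (mod x^4 + 12x^3 + 2x^2 + 6x + 16).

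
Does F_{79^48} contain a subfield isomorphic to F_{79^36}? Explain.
No: F_{79^36} is not a subfield of F_{79^48}

F_{p^m} embeds in F_{p^n} iff m | n. Here 36 ∤ 48 (since 48 = 1·36 + 12 with remainder 12 ≠ 0), so F_{79^36} is not a subfield of F_{79^48}. Equivalently: if it were, the tower law would give 36 = [F_{79^36}:F_79] dividing [F_{79^48}:F_79] = 48, contradiction.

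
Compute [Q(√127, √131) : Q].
[Q(√127, √131) : Q] = 4

[Q(√127):Q] = 2 (min poly x^2 - 127, irreducible since 127 is squarefree > 1). For the top step, suppose √131 ∈ Q(√127), say √131 = c + d√127 with c, d ∈ Q. Squaring: 131 = c^2 + 127d^2 + 2cd√127. Since √127 ∉ Q this forces 2cd = 0. If d = 0 then √131 = c ∈ Q, contradicting 131 squarefree > 1. If c = 0 then 131 = 127d^2, so 127·131 = (127d)^2 is a perfect square in Q — but 127·131 = 16637 is not a perfect square (since 127 and 131 are distinct squarefree integers). Contradiction. Hence √131 ∉ Q(√127), so x^2 - 131 stays irreducible over Q(√127) and [Q(√127, √131) : Q(√127)] = 2. By the tower law, [Q(√127, √131) : Q] = 2 · 2 = 4.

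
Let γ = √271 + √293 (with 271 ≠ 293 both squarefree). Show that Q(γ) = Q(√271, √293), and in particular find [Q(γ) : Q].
[Q(γ) : Q] = 4 (equivalently, Q(γ) = Q(√271, √293))

Obviously Q(γ) ⊆ Q(√271, √293), and [Q(√271, √293):Q] = 4 (since 271, 293 are distinct squarefree integers > 1 with 79403 not a perfect square). To show equality we compute the minimal polynomial of γ. From γ = √271 + √293: γ^2 = 271 + 2√(79403) + 293 = 564 + 2√(79403), so γ^2 - 564 = 2√(79403); squaring, (γ^2 - 564)^2 = 4·79403, i.e. γ^4 - 1128γ^2 + 318096 - 317612 = 0, i.e. γ^4 - 1128γ^2 + 484 = 0. So γ is a root of x^4 - 1128x^2 + 484. This polynomial is irreducible over Q: it has no rational root (each ±√271 ± √293 is irrational), and any factorization into two quadratics over Q would force √(79403) ∈ Q (pairing opposite roots) or √271, √293 ∈ Q (other pairings), all impossible. Hence [Q(γ):Q] = 4 = [Q(√271, √293):Q], so Q(γ) = Q(√271, √293).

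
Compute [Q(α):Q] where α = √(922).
[Q(α):Q] = 2

[Q(α):Q] equals the degree of the minimal polynomial of α. Here α^2 = 922 and x^2 - 922 is irreducible (d = 922 is squarefree, ≠ 1, hence not a square), so deg(m_α) = 2. Thus [Q(α):Q] = 2.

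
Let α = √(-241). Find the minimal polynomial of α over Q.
m_α(x) = x^2 + 241

α satisfies α^2 + 241 = 0, so x^2 + 241 annihilates α. Since d = -241 is squarefree and ≠ 1, it is not a perfect square in Q, so x^2 + 241 has no rational root and is therefore irreducible over Q (a degree-2 polynomial over a field is irreducible iff it has no root). Hence m_α(x) = x^2 + 241.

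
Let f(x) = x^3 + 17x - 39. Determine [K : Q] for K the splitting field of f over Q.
[K : Q] = 6

By the rational root test, any rational root of the monic integer polynomial f(x) = x^3 + 17x - 39 must be an integer dividing the constant term -39, i.e. one of ±{1, 3, 13, 39}. Evaluating: f(1) = -21, f(-1) = -57, f(3) = 39, f(-3) = -117, f(13) = 2379, f(-13) = -2457, f(39) = 59943, f(-39) = -60021; none is 0, so f has no rational root and is therefore irreducible over Q (a cubic with no linear factor over a field is irreducible). For an irreducible cubic, the Galois group is A_3 or S_3 according as the discriminant disc(f) = -4a^3 - 27b^2 = -4·(17)^3 - 27·(-39)^2 = -60719 is or is not a square in Q. Here disc(f) = -60719 is not a perfect square in Q, so the Galois group of f over Q is not contained in A_3 and must be all of S_3. The splitting field has degree |S_3| = 6 over Q, so [K : Q] = 6.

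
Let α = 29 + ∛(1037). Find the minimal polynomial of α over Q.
m_α(x) = x^3 - 87x^2 + 2523x - 25426

Set β = α - 29 = ∛(1037), so β^3 = 1037. Then (α - 29)^3 - 1037 = 0, i.e. α is a root of g(x) = (x - 29)^3 - 1037 = x^3 - 87x^2 + 2523x - 25426. Since g(x) = h(x - 29) where h(x) = x^3 - 1037, and h is irreducible over Q (because 1037 is not a perfect cube, so h has no rational root, and a monic cubic with no rational root is irreducible), g is also irreducible (irreducibility is preserved under the substitution x → x - 29). Hence m_α(x) = x^3 - 87x^2 + 2523x - 25426.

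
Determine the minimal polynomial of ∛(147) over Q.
m_α(x) = x^3 - 147

α satisfies α^3 = 147, so x^3 - 147 annihilates α. By the rational root test, a rational root p/q (in lowest terms) of x^3 - 147 would satisfy p^3 = 147 q^3, forcing q = 1 and p^3 = 147; but 147 is not a perfect cube, contradiction. A monic cubic over Q with no rational root is irreducible (any nontrivial factorization would include a linear factor). Hence x^3 - 147 is the minimal polynomial of α, and in particular [Q(α):Q] = 3.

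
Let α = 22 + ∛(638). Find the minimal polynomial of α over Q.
m_α(x) = x^3 - 66x^2 + 1452x - 11286

Set β = α - 22 = ∛(638), so β^3 = 638. Then (α - 22)^3 - 638 = 0, i.e. α is a root of g(x) = (x - 22)^3 - 638 = x^3 - 66x^2 + 1452x - 11286. Since g(x) = h(x - 22) where h(x) = x^3 - 638, and h is irreducible over Q (because 638 is not a perfect cube, so h has no rational root, and a monic cubic with no rational root is irreducible), g is also irreducible (irreducibility is preserved under the substitution x → x - 22). Hence m_α(x) = x^3 - 66x^2 + 1452x - 11286.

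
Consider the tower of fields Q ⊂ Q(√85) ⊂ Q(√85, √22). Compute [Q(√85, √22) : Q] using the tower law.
[Q(√85, √22) : Q] = 4

[Q(√85):Q] = 2 (min poly x^2 - 85, irreducible since 85 is squarefree > 1). For the top step, suppose √22 ∈ Q(√85), say √22 = c + d√85 with c, d ∈ Q. Squaring: 22 = c^2 + 85d^2 + 2cd√85. Since √85 ∉ Q this forces 2cd = 0. If d = 0 then √22 = c ∈ Q, contradicting 22 squarefree > 1. If c = 0 then 22 = 85d^2, so 85·22 = (85d)^2 is a perfect square in Q — but 85·22 = 1870 is not a perfect square (since 85 and 22 are distinct squarefree integers). Contradiction. Hence √22 ∉ Q(√85), so x^2 - 22 stays irreducible over Q(√85) and [Q(√85, √22) : Q(√85)] = 2. By the tower law, [Q(√85, √22) : Q] = 2 · 2 = 4.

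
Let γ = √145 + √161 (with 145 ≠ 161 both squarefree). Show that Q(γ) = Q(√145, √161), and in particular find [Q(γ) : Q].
[Q(γ) : Q] = 4 (equivalently, Q(γ) = Q(√145, √161))

Obviously Q(γ) ⊆ Q(√145, √161), and [Q(√145, √161):Q] = 4 (since 145, 161 are distinct squarefree integers > 1 with 23345 not a perfect square). To show equality we compute the minimal polynomial of γ. From γ = √145 + √161: γ^2 = 145 + 2√(23345) + 161 = 306 + 2√(23345), so γ^2 - 306 = 2√(23345); squaring, (γ^2 - 306)^2 = 4·23345, i.e. γ^4 - 612γ^2 + 93636 - 93380 = 0, i.e. γ^4 - 612γ^2 + 256 = 0. So γ is a root of x^4 - 612x^2 + 256. This polynomial is irreducible over Q: it has no rational root (each ±√145 ± √161 is irrational), and any factorization into two quadratics over Q would force √(23345) ∈ Q (pairing opposite roots) or √145, √161 ∈ Q (other pairings), all impossible. Hence [Q(γ):Q] = 4 = [Q(√145, √161):Q], so Q(γ) = Q(√145, √161).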